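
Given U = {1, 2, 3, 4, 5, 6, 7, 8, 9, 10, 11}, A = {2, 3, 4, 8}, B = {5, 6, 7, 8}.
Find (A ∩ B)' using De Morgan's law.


U = {1, 2, 3, 4, 5, 6, 7, 8, 9, 10, 11}
A = {2, 3, 4, 8}, B = {5, 6, 7, 8}
A ∩ B = {8}
(A ∩ B)' = U \ (A ∩ B) = {1, 2, 3, 4, 5, 6, 7, 9, 10, 11}
Verification via A' ∪ B': A' = {1, 5, 6, 7, 9, 10, 11}, B' = {1, 2, 3, 4, 9, 10, 11}
A' ∪ B' = {1, 2, 3, 4, 5, 6, 7, 9, 10, 11} ✓

{1, 2, 3, 4, 5, 6, 7, 9, 10, 11}


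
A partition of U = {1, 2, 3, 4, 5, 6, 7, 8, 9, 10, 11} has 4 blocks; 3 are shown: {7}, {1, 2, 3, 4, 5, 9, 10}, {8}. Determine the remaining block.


U = {1, 2, 3, 4, 5, 6, 7, 8, 9, 10, 11}
Shown blocks: {7}, {1, 2, 3, 4, 5, 9, 10}, {8}
A partition's blocks are pairwise disjoint and cover U, so the missing block = U \ (union of shown blocks).
Union of shown blocks: {1, 2, 3, 4, 5, 7, 8, 9, 10}
Missing block = U \ (union) = {6, 11}

{6, 11}


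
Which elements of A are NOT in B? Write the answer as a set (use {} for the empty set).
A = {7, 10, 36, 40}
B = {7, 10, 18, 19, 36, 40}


Set A = {7, 10, 36, 40}
Set B = {7, 10, 18, 19, 36, 40}
Check each element of A against B:
7 ∈ B, 10 ∈ B, 36 ∈ B, 40 ∈ B
Elements of A not in B: {}

{}


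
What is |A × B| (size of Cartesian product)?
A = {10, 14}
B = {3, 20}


Set A = {10, 14} has 2 elements.
Set B = {3, 20} has 2 elements.
|A × B| = |A| × |B| = 2 × 2 = 4

4


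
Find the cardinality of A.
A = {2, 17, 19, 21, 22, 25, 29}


Set A = {2, 17, 19, 21, 22, 25, 29}
Listing elements: 2, 17, 19, 21, 22, 25, 29
Counting: 7 elements
|A| = 7

7


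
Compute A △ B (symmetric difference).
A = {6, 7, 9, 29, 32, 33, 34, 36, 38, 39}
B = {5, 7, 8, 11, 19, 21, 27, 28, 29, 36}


Set A = {6, 7, 9, 29, 32, 33, 34, 36, 38, 39}
Set B = {5, 7, 8, 11, 19, 21, 27, 28, 29, 36}
A △ B = (A \ B) ∪ (B \ A)
Elements in A but not B: {6, 9, 32, 33, 34, 38, 39}
Elements in B but not A: {5, 8, 11, 19, 21, 27, 28}
A △ B = {5, 6, 8, 9, 11, 19, 21, 27, 28, 32, 33, 34, 38, 39}

{5, 6, 8, 9, 11, 19, 21, 27, 28, 32, 33, 34, 38, 39}


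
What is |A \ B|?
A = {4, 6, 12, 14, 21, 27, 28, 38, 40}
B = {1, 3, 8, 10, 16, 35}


Set A = {4, 6, 12, 14, 21, 27, 28, 38, 40}
Set B = {1, 3, 8, 10, 16, 35}
A \ B = {4, 6, 12, 14, 21, 27, 28, 38, 40}
|A \ B| = 9

9


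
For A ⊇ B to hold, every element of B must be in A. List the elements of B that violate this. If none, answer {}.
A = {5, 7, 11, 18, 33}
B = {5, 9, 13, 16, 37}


Set A = {5, 7, 11, 18, 33}
Set B = {5, 9, 13, 16, 37}
Check each element of B against A:
5 ∈ A, 9 ∉ A (include), 13 ∉ A (include), 16 ∉ A (include), 37 ∉ A (include)
Elements of B not in A: {9, 13, 16, 37}

{9, 13, 16, 37}


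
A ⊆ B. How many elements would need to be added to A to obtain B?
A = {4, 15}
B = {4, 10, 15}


Set A = {4, 15}, |A| = 2
Set B = {4, 10, 15}, |B| = 3
Since A ⊆ B: B \ A = {10}
|B| - |A| = 3 - 2 = 1

1


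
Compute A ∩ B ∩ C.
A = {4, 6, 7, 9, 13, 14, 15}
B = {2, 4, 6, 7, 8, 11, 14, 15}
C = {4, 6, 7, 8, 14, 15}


Set A = {4, 6, 7, 9, 13, 14, 15}
Set B = {2, 4, 6, 7, 8, 11, 14, 15}
Set C = {4, 6, 7, 8, 14, 15}
First, A ∩ B = {4, 6, 7, 14, 15}
Then, (A ∩ B) ∩ C = {4, 6, 7, 14, 15}

{4, 6, 7, 14, 15}


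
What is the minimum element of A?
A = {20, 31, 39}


Set A = {20, 31, 39}
Elements in ascending order: 20, 31, 39
The smallest element is 20.

20


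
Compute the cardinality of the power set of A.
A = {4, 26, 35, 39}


Set A = {4, 26, 35, 39}
|A| = 4
The power set P(A) contains all subsets of A.
|P(A)| = 2^|A| = 2^4 = 16

16


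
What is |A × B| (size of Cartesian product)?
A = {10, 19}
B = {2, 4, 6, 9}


Set A = {10, 19} has 2 elements.
Set B = {2, 4, 6, 9} has 4 elements.
|A × B| = |A| × |B| = 2 × 4 = 8

8


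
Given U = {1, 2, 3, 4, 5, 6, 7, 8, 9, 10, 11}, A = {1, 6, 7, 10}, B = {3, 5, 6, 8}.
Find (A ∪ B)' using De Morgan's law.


U = {1, 2, 3, 4, 5, 6, 7, 8, 9, 10, 11}
A = {1, 6, 7, 10}, B = {3, 5, 6, 8}
A ∪ B = {1, 3, 5, 6, 7, 8, 10}
(A ∪ B)' = U \ (A ∪ B) = {2, 4, 9, 11}
Verification via A' ∩ B': A' = {2, 3, 4, 5, 8, 9, 11}, B' = {1, 2, 4, 7, 9, 10, 11}
A' ∩ B' = {2, 4, 9, 11} ✓

{2, 4, 9, 11}


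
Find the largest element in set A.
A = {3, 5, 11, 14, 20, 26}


Set A = {3, 5, 11, 14, 20, 26}
Elements in ascending order: 3, 5, 11, 14, 20, 26
The largest element is 26.

26


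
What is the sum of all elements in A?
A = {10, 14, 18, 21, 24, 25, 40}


Set A = {10, 14, 18, 21, 24, 25, 40}
Sum = 10 + 14 + 18 + 21 + 24 + 25 + 40 = 152

152


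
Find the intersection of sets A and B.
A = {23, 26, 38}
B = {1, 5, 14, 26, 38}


Set A = {23, 26, 38}
Set B = {1, 5, 14, 26, 38}
A ∩ B includes only elements in both sets.
Check each element of A against B:
23 ✗, 26 ✓, 38 ✓
A ∩ B = {26, 38}

{26, 38}


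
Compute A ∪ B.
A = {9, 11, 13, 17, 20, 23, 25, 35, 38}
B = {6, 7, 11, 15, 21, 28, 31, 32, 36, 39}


Set A = {9, 11, 13, 17, 20, 23, 25, 35, 38}
Set B = {6, 7, 11, 15, 21, 28, 31, 32, 36, 39}
A ∪ B includes all elements in either set.
Elements from A: {9, 11, 13, 17, 20, 23, 25, 35, 38}
Elements from B not already included: {6, 7, 15, 21, 28, 31, 32, 36, 39}
A ∪ B = {6, 7, 9, 11, 13, 15, 17, 20, 21, 23, 25, 28, 31, 32, 35, 36, 38, 39}

{6, 7, 9, 11, 13, 15, 17, 20, 21, 23, 25, 28, 31, 32, 35, 36, 38, 39}


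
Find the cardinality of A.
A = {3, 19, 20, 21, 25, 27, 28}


Set A = {3, 19, 20, 21, 25, 27, 28}
Listing elements: 3, 19, 20, 21, 25, 27, 28
Counting: 7 elements
|A| = 7

7


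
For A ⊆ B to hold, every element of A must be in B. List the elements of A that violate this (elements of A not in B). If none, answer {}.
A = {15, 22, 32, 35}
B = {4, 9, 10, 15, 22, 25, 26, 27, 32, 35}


Set A = {15, 22, 32, 35}
Set B = {4, 9, 10, 15, 22, 25, 26, 27, 32, 35}
Check each element of A against B:
15 ∈ B, 22 ∈ B, 32 ∈ B, 35 ∈ B
Elements of A not in B: {}

{}


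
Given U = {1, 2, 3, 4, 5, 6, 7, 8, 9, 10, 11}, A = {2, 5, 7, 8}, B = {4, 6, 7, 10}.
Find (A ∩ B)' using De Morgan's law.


U = {1, 2, 3, 4, 5, 6, 7, 8, 9, 10, 11}
A = {2, 5, 7, 8}, B = {4, 6, 7, 10}
A ∩ B = {7}
(A ∩ B)' = U \ (A ∩ B) = {1, 2, 3, 4, 5, 6, 8, 9, 10, 11}
Verification via A' ∪ B': A' = {1, 3, 4, 6, 9, 10, 11}, B' = {1, 2, 3, 5, 8, 9, 11}
A' ∪ B' = {1, 2, 3, 4, 5, 6, 8, 9, 10, 11} ✓

{1, 2, 3, 4, 5, 6, 8, 9, 10, 11}


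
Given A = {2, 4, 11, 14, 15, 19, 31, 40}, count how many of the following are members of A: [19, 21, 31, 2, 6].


Set A = {2, 4, 11, 14, 15, 19, 31, 40}
Candidates: [19, 21, 31, 2, 6]
Check each candidate:
19 ∈ A, 21 ∉ A, 31 ∈ A, 2 ∈ A, 6 ∉ A
Count of candidates in A: 3

3


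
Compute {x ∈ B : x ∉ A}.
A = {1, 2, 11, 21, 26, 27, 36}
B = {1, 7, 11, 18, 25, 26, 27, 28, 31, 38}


Set A = {1, 2, 11, 21, 26, 27, 36}
Set B = {1, 7, 11, 18, 25, 26, 27, 28, 31, 38}
Check each element of B against A:
1 ∈ A, 7 ∉ A (include), 11 ∈ A, 18 ∉ A (include), 25 ∉ A (include), 26 ∈ A, 27 ∈ A, 28 ∉ A (include), 31 ∉ A (include), 38 ∉ A (include)
Elements of B not in A: {7, 18, 25, 28, 31, 38}

{7, 18, 25, 28, 31, 38}


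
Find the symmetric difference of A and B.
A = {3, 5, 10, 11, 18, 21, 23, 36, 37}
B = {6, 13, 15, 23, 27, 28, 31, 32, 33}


Set A = {3, 5, 10, 11, 18, 21, 23, 36, 37}
Set B = {6, 13, 15, 23, 27, 28, 31, 32, 33}
A △ B = (A \ B) ∪ (B \ A)
Elements in A but not B: {3, 5, 10, 11, 18, 21, 36, 37}
Elements in B but not A: {6, 13, 15, 27, 28, 31, 32, 33}
A △ B = {3, 5, 6, 10, 11, 13, 15, 18, 21, 27, 28, 31, 32, 33, 36, 37}

{3, 5, 6, 10, 11, 13, 15, 18, 21, 27, 28, 31, 32, 33, 36, 37}


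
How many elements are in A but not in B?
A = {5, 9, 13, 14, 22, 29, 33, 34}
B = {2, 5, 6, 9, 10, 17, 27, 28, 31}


Set A = {5, 9, 13, 14, 22, 29, 33, 34}
Set B = {2, 5, 6, 9, 10, 17, 27, 28, 31}
A \ B = {13, 14, 22, 29, 33, 34}
|A \ B| = 6

6


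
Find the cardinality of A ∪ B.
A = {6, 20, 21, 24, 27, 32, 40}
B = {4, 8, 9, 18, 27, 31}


Set A = {6, 20, 21, 24, 27, 32, 40}, |A| = 7
Set B = {4, 8, 9, 18, 27, 31}, |B| = 6
A ∩ B = {27}, |A ∩ B| = 1
|A ∪ B| = |A| + |B| - |A ∩ B| = 7 + 6 - 1 = 12

12


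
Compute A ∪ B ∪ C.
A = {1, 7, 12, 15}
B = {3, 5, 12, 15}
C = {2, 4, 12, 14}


Set A = {1, 7, 12, 15}
Set B = {3, 5, 12, 15}
Set C = {2, 4, 12, 14}
First, A ∪ B = {1, 3, 5, 7, 12, 15}
Then, (A ∪ B) ∪ C = {1, 2, 3, 4, 5, 7, 12, 14, 15}

{1, 2, 3, 4, 5, 7, 12, 14, 15}


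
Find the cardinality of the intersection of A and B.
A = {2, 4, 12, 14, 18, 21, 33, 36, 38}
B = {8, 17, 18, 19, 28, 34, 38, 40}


Set A = {2, 4, 12, 14, 18, 21, 33, 36, 38}
Set B = {8, 17, 18, 19, 28, 34, 38, 40}
A ∩ B = {18, 38}
|A ∩ B| = 2

2


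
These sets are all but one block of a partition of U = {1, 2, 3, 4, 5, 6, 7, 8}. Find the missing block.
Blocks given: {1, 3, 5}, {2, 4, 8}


U = {1, 2, 3, 4, 5, 6, 7, 8}
Shown blocks: {1, 3, 5}, {2, 4, 8}
A partition's blocks are pairwise disjoint and cover U, so the missing block = U \ (union of shown blocks).
Union of shown blocks: {1, 2, 3, 4, 5, 8}
Missing block = U \ (union) = {6, 7}

{6, 7}


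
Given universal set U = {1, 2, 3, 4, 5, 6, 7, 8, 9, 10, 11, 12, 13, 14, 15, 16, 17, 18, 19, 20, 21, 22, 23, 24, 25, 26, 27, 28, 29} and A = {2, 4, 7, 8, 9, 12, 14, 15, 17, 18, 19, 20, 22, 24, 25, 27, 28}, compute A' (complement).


Universal set U = {1, 2, 3, 4, 5, 6, 7, 8, 9, 10, 11, 12, 13, 14, 15, 16, 17, 18, 19, 20, 21, 22, 23, 24, 25, 26, 27, 28, 29}
Set A = {2, 4, 7, 8, 9, 12, 14, 15, 17, 18, 19, 20, 22, 24, 25, 27, 28}
A' = U \ A = elements in U but not in A
Checking each element of U:
1 (not in A, include), 2 (in A, exclude), 3 (not in A, include), 4 (in A, exclude), 5 (not in A, include), 6 (not in A, include), 7 (in A, exclude), 8 (in A, exclude), 9 (in A, exclude), 10 (not in A, include), 11 (not in A, include), 12 (in A, exclude), 13 (not in A, include), 14 (in A, exclude), 15 (in A, exclude), 16 (not in A, include), 17 (in A, exclude), 18 (in A, exclude), 19 (in A, exclude), 20 (in A, exclude), 21 (not in A, include), 22 (in A, exclude), 23 (not in A, include), 24 (in A, exclude), 25 (in A, exclude), 26 (not in A, include), 27 (in A, exclude), 28 (in A, exclude), 29 (not in A, include)
A' = {1, 3, 5, 6, 10, 11, 13, 16, 21, 23, 26, 29}

{1, 3, 5, 6, 10, 11, 13, 16, 21, 23, 26, 29}


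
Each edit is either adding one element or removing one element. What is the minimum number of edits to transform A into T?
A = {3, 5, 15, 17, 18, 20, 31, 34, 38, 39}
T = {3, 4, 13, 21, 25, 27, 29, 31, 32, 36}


Set A = {3, 5, 15, 17, 18, 20, 31, 34, 38, 39}
Set T = {3, 4, 13, 21, 25, 27, 29, 31, 32, 36}
Elements to remove from A (in A, not in T): {5, 15, 17, 18, 20, 34, 38, 39} → 8 removals
Elements to add to A (in T, not in A): {4, 13, 21, 25, 27, 29, 32, 36} → 8 additions
Total edits = 8 + 8 = 16

16


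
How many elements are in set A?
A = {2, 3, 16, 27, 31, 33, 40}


Set A = {2, 3, 16, 27, 31, 33, 40}
Listing elements: 2, 3, 16, 27, 31, 33, 40
Counting: 7 elements
|A| = 7

7


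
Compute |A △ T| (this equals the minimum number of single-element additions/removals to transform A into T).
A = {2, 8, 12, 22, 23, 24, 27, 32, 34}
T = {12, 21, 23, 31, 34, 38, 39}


Set A = {2, 8, 12, 22, 23, 24, 27, 32, 34}
Set T = {12, 21, 23, 31, 34, 38, 39}
Elements to remove from A (in A, not in T): {2, 8, 22, 24, 27, 32} → 6 removals
Elements to add to A (in T, not in A): {21, 31, 38, 39} → 4 additions
Total edits = 6 + 4 = 10

10


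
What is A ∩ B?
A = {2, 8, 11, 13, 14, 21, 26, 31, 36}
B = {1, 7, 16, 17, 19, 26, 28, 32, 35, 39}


Set A = {2, 8, 11, 13, 14, 21, 26, 31, 36}
Set B = {1, 7, 16, 17, 19, 26, 28, 32, 35, 39}
A ∩ B includes only elements in both sets.
Check each element of A against B:
2 ✗, 8 ✗, 11 ✗, 13 ✗, 14 ✗, 21 ✗, 26 ✓, 31 ✗, 36 ✗
A ∩ B = {26}

{26}


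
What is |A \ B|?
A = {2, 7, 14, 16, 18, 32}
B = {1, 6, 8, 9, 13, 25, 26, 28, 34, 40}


Set A = {2, 7, 14, 16, 18, 32}
Set B = {1, 6, 8, 9, 13, 25, 26, 28, 34, 40}
A \ B = {2, 7, 14, 16, 18, 32}
|A \ B| = 6

6


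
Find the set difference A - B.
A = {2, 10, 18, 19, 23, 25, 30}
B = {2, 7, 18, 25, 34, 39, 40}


Set A = {2, 10, 18, 19, 23, 25, 30}
Set B = {2, 7, 18, 25, 34, 39, 40}
A \ B includes elements in A that are not in B.
Check each element of A:
2 (in B, remove), 10 (not in B, keep), 18 (in B, remove), 19 (not in B, keep), 23 (not in B, keep), 25 (in B, remove), 30 (not in B, keep)
A \ B = {10, 19, 23, 30}

{10, 19, 23, 30}


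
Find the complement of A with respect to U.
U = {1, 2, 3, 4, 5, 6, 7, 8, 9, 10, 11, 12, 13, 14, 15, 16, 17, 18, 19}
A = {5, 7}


Universal set U = {1, 2, 3, 4, 5, 6, 7, 8, 9, 10, 11, 12, 13, 14, 15, 16, 17, 18, 19}
Set A = {5, 7}
A' = U \ A = elements in U but not in A
Checking each element of U:
1 (not in A, include), 2 (not in A, include), 3 (not in A, include), 4 (not in A, include), 5 (in A, exclude), 6 (not in A, include), 7 (in A, exclude), 8 (not in A, include), 9 (not in A, include), 10 (not in A, include), 11 (not in A, include), 12 (not in A, include), 13 (not in A, include), 14 (not in A, include), 15 (not in A, include), 16 (not in A, include), 17 (not in A, include), 18 (not in A, include), 19 (not in A, include)
A' = {1, 2, 3, 4, 6, 8, 9, 10, 11, 12, 13, 14, 15, 16, 17, 18, 19}

{1, 2, 3, 4, 6, 8, 9, 10, 11, 12, 13, 14, 15, 16, 17, 18, 19}


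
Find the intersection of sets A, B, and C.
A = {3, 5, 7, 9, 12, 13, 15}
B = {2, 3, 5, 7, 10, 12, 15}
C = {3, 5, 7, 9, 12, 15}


Set A = {3, 5, 7, 9, 12, 13, 15}
Set B = {2, 3, 5, 7, 10, 12, 15}
Set C = {3, 5, 7, 9, 12, 15}
First, A ∩ B = {3, 5, 7, 12, 15}
Then, (A ∩ B) ∩ C = {3, 5, 7, 12, 15}

{3, 5, 7, 12, 15}


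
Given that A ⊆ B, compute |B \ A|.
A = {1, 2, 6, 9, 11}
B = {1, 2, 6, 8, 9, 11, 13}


Set A = {1, 2, 6, 9, 11}, |A| = 5
Set B = {1, 2, 6, 8, 9, 11, 13}, |B| = 7
Since A ⊆ B: B \ A = {8, 13}
|B| - |A| = 7 - 5 = 2

2


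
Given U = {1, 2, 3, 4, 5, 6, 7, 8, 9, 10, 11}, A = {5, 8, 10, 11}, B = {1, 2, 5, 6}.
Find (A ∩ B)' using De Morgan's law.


U = {1, 2, 3, 4, 5, 6, 7, 8, 9, 10, 11}
A = {5, 8, 10, 11}, B = {1, 2, 5, 6}
A ∩ B = {5}
(A ∩ B)' = U \ (A ∩ B) = {1, 2, 3, 4, 6, 7, 8, 9, 10, 11}
Verification via A' ∪ B': A' = {1, 2, 3, 4, 6, 7, 9}, B' = {3, 4, 7, 8, 9, 10, 11}
A' ∪ B' = {1, 2, 3, 4, 6, 7, 8, 9, 10, 11} ✓

{1, 2, 3, 4, 6, 7, 8, 9, 10, 11}


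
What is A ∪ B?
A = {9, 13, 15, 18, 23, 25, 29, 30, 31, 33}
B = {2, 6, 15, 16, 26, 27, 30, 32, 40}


Set A = {9, 13, 15, 18, 23, 25, 29, 30, 31, 33}
Set B = {2, 6, 15, 16, 26, 27, 30, 32, 40}
A ∪ B includes all elements in either set.
Elements from A: {9, 13, 15, 18, 23, 25, 29, 30, 31, 33}
Elements from B not already included: {2, 6, 16, 26, 27, 32, 40}
A ∪ B = {2, 6, 9, 13, 15, 16, 18, 23, 25, 26, 27, 29, 30, 31, 32, 33, 40}

{2, 6, 9, 13, 15, 16, 18, 23, 25, 26, 27, 29, 30, 31, 32, 33, 40}


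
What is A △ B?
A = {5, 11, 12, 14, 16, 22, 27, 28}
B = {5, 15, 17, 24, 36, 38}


Set A = {5, 11, 12, 14, 16, 22, 27, 28}
Set B = {5, 15, 17, 24, 36, 38}
A △ B = (A \ B) ∪ (B \ A)
Elements in A but not B: {11, 12, 14, 16, 22, 27, 28}
Elements in B but not A: {15, 17, 24, 36, 38}
A △ B = {11, 12, 14, 15, 16, 17, 22, 24, 27, 28, 36, 38}

{11, 12, 14, 15, 16, 17, 22, 24, 27, 28, 36, 38}


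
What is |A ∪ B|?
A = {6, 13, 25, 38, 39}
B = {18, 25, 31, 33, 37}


Set A = {6, 13, 25, 38, 39}, |A| = 5
Set B = {18, 25, 31, 33, 37}, |B| = 5
A ∩ B = {25}, |A ∩ B| = 1
|A ∪ B| = |A| + |B| - |A ∩ B| = 5 + 5 - 1 = 9

9


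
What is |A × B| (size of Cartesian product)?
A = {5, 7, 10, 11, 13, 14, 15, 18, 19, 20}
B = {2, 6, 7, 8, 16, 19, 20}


Set A = {5, 7, 10, 11, 13, 14, 15, 18, 19, 20} has 10 elements.
Set B = {2, 6, 7, 8, 16, 19, 20} has 7 elements.
|A × B| = |A| × |B| = 10 × 7 = 70

70


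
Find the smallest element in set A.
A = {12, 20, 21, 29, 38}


Set A = {12, 20, 21, 29, 38}
Elements in ascending order: 12, 20, 21, 29, 38
The smallest element is 12.

12


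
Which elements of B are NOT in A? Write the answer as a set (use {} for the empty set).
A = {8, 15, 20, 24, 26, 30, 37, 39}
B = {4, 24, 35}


Set A = {8, 15, 20, 24, 26, 30, 37, 39}
Set B = {4, 24, 35}
Check each element of B against A:
4 ∉ A (include), 24 ∈ A, 35 ∉ A (include)
Elements of B not in A: {4, 35}

{4, 35}


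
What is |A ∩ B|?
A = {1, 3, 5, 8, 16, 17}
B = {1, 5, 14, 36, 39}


Set A = {1, 3, 5, 8, 16, 17}
Set B = {1, 5, 14, 36, 39}
A ∩ B = {1, 5}
|A ∩ B| = 2

2


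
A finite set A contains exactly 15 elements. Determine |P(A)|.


The set has 15 elements.
The power set contains all possible subsets.
|P(A)| = 2^|A| = 2^15 = 32768

32768


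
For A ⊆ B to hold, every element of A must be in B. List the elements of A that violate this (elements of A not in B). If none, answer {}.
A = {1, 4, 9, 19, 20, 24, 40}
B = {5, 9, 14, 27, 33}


Set A = {1, 4, 9, 19, 20, 24, 40}
Set B = {5, 9, 14, 27, 33}
Check each element of A against B:
1 ∉ B (include), 4 ∉ B (include), 9 ∈ B, 19 ∉ B (include), 20 ∉ B (include), 24 ∉ B (include), 40 ∉ B (include)
Elements of A not in B: {1, 4, 19, 20, 24, 40}

{1, 4, 19, 20, 24, 40}


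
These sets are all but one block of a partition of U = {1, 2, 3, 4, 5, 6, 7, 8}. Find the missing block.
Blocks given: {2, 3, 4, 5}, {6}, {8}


U = {1, 2, 3, 4, 5, 6, 7, 8}
Shown blocks: {2, 3, 4, 5}, {6}, {8}
A partition's blocks are pairwise disjoint and cover U, so the missing block = U \ (union of shown blocks).
Union of shown blocks: {2, 3, 4, 5, 6, 8}
Missing block = U \ (union) = {1, 7}

{1, 7}


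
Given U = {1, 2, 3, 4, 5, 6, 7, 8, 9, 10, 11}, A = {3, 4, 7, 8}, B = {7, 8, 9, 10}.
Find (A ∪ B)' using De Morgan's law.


U = {1, 2, 3, 4, 5, 6, 7, 8, 9, 10, 11}
A = {3, 4, 7, 8}, B = {7, 8, 9, 10}
A ∪ B = {3, 4, 7, 8, 9, 10}
(A ∪ B)' = U \ (A ∪ B) = {1, 2, 5, 6, 11}
Verification via A' ∩ B': A' = {1, 2, 5, 6, 9, 10, 11}, B' = {1, 2, 3, 4, 5, 6, 11}
A' ∩ B' = {1, 2, 5, 6, 11} ✓

{1, 2, 5, 6, 11}


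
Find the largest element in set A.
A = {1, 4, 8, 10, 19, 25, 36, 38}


Set A = {1, 4, 8, 10, 19, 25, 36, 38}
Elements in ascending order: 1, 4, 8, 10, 19, 25, 36, 38
The largest element is 38.

38


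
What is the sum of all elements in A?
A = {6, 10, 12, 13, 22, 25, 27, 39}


Set A = {6, 10, 12, 13, 22, 25, 27, 39}
Sum = 6 + 10 + 12 + 13 + 22 + 25 + 27 + 39 = 154

154


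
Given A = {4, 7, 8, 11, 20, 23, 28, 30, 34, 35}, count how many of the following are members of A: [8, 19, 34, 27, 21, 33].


Set A = {4, 7, 8, 11, 20, 23, 28, 30, 34, 35}
Candidates: [8, 19, 34, 27, 21, 33]
Check each candidate:
8 ∈ A, 19 ∉ A, 34 ∈ A, 27 ∉ A, 21 ∉ A, 33 ∉ A
Count of candidates in A: 2

2


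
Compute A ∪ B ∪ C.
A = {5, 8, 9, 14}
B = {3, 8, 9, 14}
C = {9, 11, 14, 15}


Set A = {5, 8, 9, 14}
Set B = {3, 8, 9, 14}
Set C = {9, 11, 14, 15}
First, A ∪ B = {3, 5, 8, 9, 14}
Then, (A ∪ B) ∪ C = {3, 5, 8, 9, 11, 14, 15}

{3, 5, 8, 9, 11, 14, 15}


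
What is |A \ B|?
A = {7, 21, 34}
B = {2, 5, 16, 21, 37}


Set A = {7, 21, 34}
Set B = {2, 5, 16, 21, 37}
A \ B = {7, 34}
|A \ B| = 2

2


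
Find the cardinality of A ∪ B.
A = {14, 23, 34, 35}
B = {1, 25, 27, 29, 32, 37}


Set A = {14, 23, 34, 35}, |A| = 4
Set B = {1, 25, 27, 29, 32, 37}, |B| = 6
A ∩ B = {}, |A ∩ B| = 0
|A ∪ B| = |A| + |B| - |A ∩ B| = 4 + 6 - 0 = 10

10


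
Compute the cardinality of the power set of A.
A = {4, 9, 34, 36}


Set A = {4, 9, 34, 36}
|A| = 4
The power set P(A) contains all subsets of A.
|P(A)| = 2^|A| = 2^4 = 16

16


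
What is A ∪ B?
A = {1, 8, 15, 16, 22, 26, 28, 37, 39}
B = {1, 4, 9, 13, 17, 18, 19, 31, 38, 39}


Set A = {1, 8, 15, 16, 22, 26, 28, 37, 39}
Set B = {1, 4, 9, 13, 17, 18, 19, 31, 38, 39}
A ∪ B includes all elements in either set.
Elements from A: {1, 8, 15, 16, 22, 26, 28, 37, 39}
Elements from B not already included: {4, 9, 13, 17, 18, 19, 31, 38}
A ∪ B = {1, 4, 8, 9, 13, 15, 16, 17, 18, 19, 22, 26, 28, 31, 37, 38, 39}

{1, 4, 8, 9, 13, 15, 16, 17, 18, 19, 22, 26, 28, 31, 37, 38, 39}


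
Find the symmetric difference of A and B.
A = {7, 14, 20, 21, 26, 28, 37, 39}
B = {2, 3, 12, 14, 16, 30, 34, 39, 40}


Set A = {7, 14, 20, 21, 26, 28, 37, 39}
Set B = {2, 3, 12, 14, 16, 30, 34, 39, 40}
A △ B = (A \ B) ∪ (B \ A)
Elements in A but not B: {7, 20, 21, 26, 28, 37}
Elements in B but not A: {2, 3, 12, 16, 30, 34, 40}
A △ B = {2, 3, 7, 12, 16, 20, 21, 26, 28, 30, 34, 37, 40}

{2, 3, 7, 12, 16, 20, 21, 26, 28, 30, 34, 37, 40}


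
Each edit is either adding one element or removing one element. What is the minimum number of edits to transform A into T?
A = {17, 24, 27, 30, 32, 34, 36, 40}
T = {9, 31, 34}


Set A = {17, 24, 27, 30, 32, 34, 36, 40}
Set T = {9, 31, 34}
Elements to remove from A (in A, not in T): {17, 24, 27, 30, 32, 36, 40} → 7 removals
Elements to add to A (in T, not in A): {9, 31} → 2 additions
Total edits = 7 + 2 = 9

9


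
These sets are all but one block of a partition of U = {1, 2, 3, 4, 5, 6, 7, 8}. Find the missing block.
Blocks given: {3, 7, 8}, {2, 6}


U = {1, 2, 3, 4, 5, 6, 7, 8}
Shown blocks: {3, 7, 8}, {2, 6}
A partition's blocks are pairwise disjoint and cover U, so the missing block = U \ (union of shown blocks).
Union of shown blocks: {2, 3, 6, 7, 8}
Missing block = U \ (union) = {1, 4, 5}

{1, 4, 5}


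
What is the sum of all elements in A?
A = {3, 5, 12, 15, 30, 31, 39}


Set A = {3, 5, 12, 15, 30, 31, 39}
Sum = 3 + 5 + 12 + 15 + 30 + 31 + 39 = 135

135


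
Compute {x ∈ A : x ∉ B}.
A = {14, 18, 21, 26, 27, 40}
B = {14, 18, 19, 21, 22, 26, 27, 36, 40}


Set A = {14, 18, 21, 26, 27, 40}
Set B = {14, 18, 19, 21, 22, 26, 27, 36, 40}
Check each element of A against B:
14 ∈ B, 18 ∈ B, 21 ∈ B, 26 ∈ B, 27 ∈ B, 40 ∈ B
Elements of A not in B: {}

{}


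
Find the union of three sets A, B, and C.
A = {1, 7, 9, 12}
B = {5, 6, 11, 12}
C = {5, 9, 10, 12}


Set A = {1, 7, 9, 12}
Set B = {5, 6, 11, 12}
Set C = {5, 9, 10, 12}
First, A ∪ B = {1, 5, 6, 7, 9, 11, 12}
Then, (A ∪ B) ∪ C = {1, 5, 6, 7, 9, 10, 11, 12}

{1, 5, 6, 7, 9, 10, 11, 12}


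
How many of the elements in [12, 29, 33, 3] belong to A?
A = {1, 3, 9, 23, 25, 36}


Set A = {1, 3, 9, 23, 25, 36}
Candidates: [12, 29, 33, 3]
Check each candidate:
12 ∉ A, 29 ∉ A, 33 ∉ A, 3 ∈ A
Count of candidates in A: 1

1


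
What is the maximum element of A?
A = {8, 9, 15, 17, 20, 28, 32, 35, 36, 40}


Set A = {8, 9, 15, 17, 20, 28, 32, 35, 36, 40}
Elements in ascending order: 8, 9, 15, 17, 20, 28, 32, 35, 36, 40
The largest element is 40.

40


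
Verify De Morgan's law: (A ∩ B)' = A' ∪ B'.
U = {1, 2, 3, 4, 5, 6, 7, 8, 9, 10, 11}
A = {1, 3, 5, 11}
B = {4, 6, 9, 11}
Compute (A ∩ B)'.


U = {1, 2, 3, 4, 5, 6, 7, 8, 9, 10, 11}
A = {1, 3, 5, 11}, B = {4, 6, 9, 11}
A ∩ B = {11}
(A ∩ B)' = U \ (A ∩ B) = {1, 2, 3, 4, 5, 6, 7, 8, 9, 10}
Verification via A' ∪ B': A' = {2, 4, 6, 7, 8, 9, 10}, B' = {1, 2, 3, 5, 7, 8, 10}
A' ∪ B' = {1, 2, 3, 4, 5, 6, 7, 8, 9, 10} ✓

{1, 2, 3, 4, 5, 6, 7, 8, 9, 10}


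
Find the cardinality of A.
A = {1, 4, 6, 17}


Set A = {1, 4, 6, 17}
Listing elements: 1, 4, 6, 17
Counting: 4 elements
|A| = 4

4


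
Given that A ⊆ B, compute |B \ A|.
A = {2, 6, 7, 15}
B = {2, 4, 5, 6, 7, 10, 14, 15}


Set A = {2, 6, 7, 15}, |A| = 4
Set B = {2, 4, 5, 6, 7, 10, 14, 15}, |B| = 8
Since A ⊆ B: B \ A = {4, 5, 10, 14}
|B| - |A| = 8 - 4 = 4

4


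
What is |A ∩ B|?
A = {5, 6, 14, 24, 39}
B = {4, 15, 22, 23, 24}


Set A = {5, 6, 14, 24, 39}
Set B = {4, 15, 22, 23, 24}
A ∩ B = {24}
|A ∩ B| = 1

1


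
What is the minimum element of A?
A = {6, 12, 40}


Set A = {6, 12, 40}
Elements in ascending order: 6, 12, 40
The smallest element is 6.

6


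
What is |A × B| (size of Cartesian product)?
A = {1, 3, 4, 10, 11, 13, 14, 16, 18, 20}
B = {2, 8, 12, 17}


Set A = {1, 3, 4, 10, 11, 13, 14, 16, 18, 20} has 10 elements.
Set B = {2, 8, 12, 17} has 4 elements.
|A × B| = |A| × |B| = 10 × 4 = 40

40


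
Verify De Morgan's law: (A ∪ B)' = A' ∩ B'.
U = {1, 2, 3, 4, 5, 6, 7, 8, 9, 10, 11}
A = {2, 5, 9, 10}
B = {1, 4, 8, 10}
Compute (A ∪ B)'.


U = {1, 2, 3, 4, 5, 6, 7, 8, 9, 10, 11}
A = {2, 5, 9, 10}, B = {1, 4, 8, 10}
A ∪ B = {1, 2, 4, 5, 8, 9, 10}
(A ∪ B)' = U \ (A ∪ B) = {3, 6, 7, 11}
Verification via A' ∩ B': A' = {1, 3, 4, 6, 7, 8, 11}, B' = {2, 3, 5, 6, 7, 9, 11}
A' ∩ B' = {3, 6, 7, 11} ✓

{3, 6, 7, 11}


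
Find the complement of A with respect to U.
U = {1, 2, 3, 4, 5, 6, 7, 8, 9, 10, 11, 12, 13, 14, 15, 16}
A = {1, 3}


Universal set U = {1, 2, 3, 4, 5, 6, 7, 8, 9, 10, 11, 12, 13, 14, 15, 16}
Set A = {1, 3}
A' = U \ A = elements in U but not in A
Checking each element of U:
1 (in A, exclude), 2 (not in A, include), 3 (in A, exclude), 4 (not in A, include), 5 (not in A, include), 6 (not in A, include), 7 (not in A, include), 8 (not in A, include), 9 (not in A, include), 10 (not in A, include), 11 (not in A, include), 12 (not in A, include), 13 (not in A, include), 14 (not in A, include), 15 (not in A, include), 16 (not in A, include)
A' = {2, 4, 5, 6, 7, 8, 9, 10, 11, 12, 13, 14, 15, 16}

{2, 4, 5, 6, 7, 8, 9, 10, 11, 12, 13, 14, 15, 16}


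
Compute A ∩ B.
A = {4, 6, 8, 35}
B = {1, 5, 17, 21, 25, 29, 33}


Set A = {4, 6, 8, 35}
Set B = {1, 5, 17, 21, 25, 29, 33}
A ∩ B includes only elements in both sets.
Check each element of A against B:
4 ✗, 6 ✗, 8 ✗, 35 ✗
A ∩ B = {}

{}


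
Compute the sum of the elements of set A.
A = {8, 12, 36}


Set A = {8, 12, 36}
Sum = 8 + 12 + 36 = 56

56


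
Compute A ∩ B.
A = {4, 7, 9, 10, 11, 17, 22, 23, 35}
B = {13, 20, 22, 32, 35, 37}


Set A = {4, 7, 9, 10, 11, 17, 22, 23, 35}
Set B = {13, 20, 22, 32, 35, 37}
A ∩ B includes only elements in both sets.
Check each element of A against B:
4 ✗, 7 ✗, 9 ✗, 10 ✗, 11 ✗, 17 ✗, 22 ✓, 23 ✗, 35 ✓
A ∩ B = {22, 35}

{22, 35}


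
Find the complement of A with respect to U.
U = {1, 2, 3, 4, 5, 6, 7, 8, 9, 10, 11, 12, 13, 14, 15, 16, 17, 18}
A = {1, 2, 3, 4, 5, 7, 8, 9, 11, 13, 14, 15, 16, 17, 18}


Universal set U = {1, 2, 3, 4, 5, 6, 7, 8, 9, 10, 11, 12, 13, 14, 15, 16, 17, 18}
Set A = {1, 2, 3, 4, 5, 7, 8, 9, 11, 13, 14, 15, 16, 17, 18}
A' = U \ A = elements in U but not in A
Checking each element of U:
1 (in A, exclude), 2 (in A, exclude), 3 (in A, exclude), 4 (in A, exclude), 5 (in A, exclude), 6 (not in A, include), 7 (in A, exclude), 8 (in A, exclude), 9 (in A, exclude), 10 (not in A, include), 11 (in A, exclude), 12 (not in A, include), 13 (in A, exclude), 14 (in A, exclude), 15 (in A, exclude), 16 (in A, exclude), 17 (in A, exclude), 18 (in A, exclude)
A' = {6, 10, 12}

{6, 10, 12}


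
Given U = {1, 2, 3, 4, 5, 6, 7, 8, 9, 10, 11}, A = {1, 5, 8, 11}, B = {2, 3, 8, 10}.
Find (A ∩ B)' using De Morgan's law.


U = {1, 2, 3, 4, 5, 6, 7, 8, 9, 10, 11}
A = {1, 5, 8, 11}, B = {2, 3, 8, 10}
A ∩ B = {8}
(A ∩ B)' = U \ (A ∩ B) = {1, 2, 3, 4, 5, 6, 7, 9, 10, 11}
Verification via A' ∪ B': A' = {2, 3, 4, 6, 7, 9, 10}, B' = {1, 4, 5, 6, 7, 9, 11}
A' ∪ B' = {1, 2, 3, 4, 5, 6, 7, 9, 10, 11} ✓

{1, 2, 3, 4, 5, 6, 7, 9, 10, 11}


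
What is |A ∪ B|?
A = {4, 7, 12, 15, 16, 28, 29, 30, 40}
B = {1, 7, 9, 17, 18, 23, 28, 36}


Set A = {4, 7, 12, 15, 16, 28, 29, 30, 40}, |A| = 9
Set B = {1, 7, 9, 17, 18, 23, 28, 36}, |B| = 8
A ∩ B = {7, 28}, |A ∩ B| = 2
|A ∪ B| = |A| + |B| - |A ∩ B| = 9 + 8 - 2 = 15

15


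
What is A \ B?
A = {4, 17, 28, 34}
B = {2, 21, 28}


Set A = {4, 17, 28, 34}
Set B = {2, 21, 28}
A \ B includes elements in A that are not in B.
Check each element of A:
4 (not in B, keep), 17 (not in B, keep), 28 (in B, remove), 34 (not in B, keep)
A \ B = {4, 17, 34}

{4, 17, 34}


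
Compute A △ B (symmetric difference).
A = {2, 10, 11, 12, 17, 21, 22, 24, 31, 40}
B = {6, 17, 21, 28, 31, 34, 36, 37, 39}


Set A = {2, 10, 11, 12, 17, 21, 22, 24, 31, 40}
Set B = {6, 17, 21, 28, 31, 34, 36, 37, 39}
A △ B = (A \ B) ∪ (B \ A)
Elements in A but not B: {2, 10, 11, 12, 22, 24, 40}
Elements in B but not A: {6, 28, 34, 36, 37, 39}
A △ B = {2, 6, 10, 11, 12, 22, 24, 28, 34, 36, 37, 39, 40}

{2, 6, 10, 11, 12, 22, 24, 28, 34, 36, 37, 39, 40}


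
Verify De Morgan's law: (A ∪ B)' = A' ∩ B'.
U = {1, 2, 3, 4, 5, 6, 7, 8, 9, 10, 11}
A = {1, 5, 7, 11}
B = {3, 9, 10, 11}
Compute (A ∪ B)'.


U = {1, 2, 3, 4, 5, 6, 7, 8, 9, 10, 11}
A = {1, 5, 7, 11}, B = {3, 9, 10, 11}
A ∪ B = {1, 3, 5, 7, 9, 10, 11}
(A ∪ B)' = U \ (A ∪ B) = {2, 4, 6, 8}
Verification via A' ∩ B': A' = {2, 3, 4, 6, 8, 9, 10}, B' = {1, 2, 4, 5, 6, 7, 8}
A' ∩ B' = {2, 4, 6, 8} ✓

{2, 4, 6, 8}


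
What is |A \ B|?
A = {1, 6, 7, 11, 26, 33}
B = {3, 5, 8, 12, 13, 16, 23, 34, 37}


Set A = {1, 6, 7, 11, 26, 33}
Set B = {3, 5, 8, 12, 13, 16, 23, 34, 37}
A \ B = {1, 6, 7, 11, 26, 33}
|A \ B| = 6

6


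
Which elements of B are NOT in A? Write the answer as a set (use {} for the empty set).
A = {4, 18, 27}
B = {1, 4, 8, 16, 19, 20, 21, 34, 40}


Set A = {4, 18, 27}
Set B = {1, 4, 8, 16, 19, 20, 21, 34, 40}
Check each element of B against A:
1 ∉ A (include), 4 ∈ A, 8 ∉ A (include), 16 ∉ A (include), 19 ∉ A (include), 20 ∉ A (include), 21 ∉ A (include), 34 ∉ A (include), 40 ∉ A (include)
Elements of B not in A: {1, 8, 16, 19, 20, 21, 34, 40}

{1, 8, 16, 19, 20, 21, 34, 40}


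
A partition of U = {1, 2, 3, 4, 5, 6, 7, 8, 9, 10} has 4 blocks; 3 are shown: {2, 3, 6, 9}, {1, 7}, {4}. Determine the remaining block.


U = {1, 2, 3, 4, 5, 6, 7, 8, 9, 10}
Shown blocks: {2, 3, 6, 9}, {1, 7}, {4}
A partition's blocks are pairwise disjoint and cover U, so the missing block = U \ (union of shown blocks).
Union of shown blocks: {1, 2, 3, 4, 6, 7, 9}
Missing block = U \ (union) = {5, 8, 10}

{5, 8, 10}


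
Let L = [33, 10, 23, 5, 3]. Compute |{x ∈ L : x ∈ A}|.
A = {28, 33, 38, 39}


Set A = {28, 33, 38, 39}
Candidates: [33, 10, 23, 5, 3]
Check each candidate:
33 ∈ A, 10 ∉ A, 23 ∉ A, 5 ∉ A, 3 ∉ A
Count of candidates in A: 1

1


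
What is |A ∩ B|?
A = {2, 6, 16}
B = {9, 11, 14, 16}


Set A = {2, 6, 16}
Set B = {9, 11, 14, 16}
A ∩ B = {16}
|A ∩ B| = 1

1


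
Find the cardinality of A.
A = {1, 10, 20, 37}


Set A = {1, 10, 20, 37}
Listing elements: 1, 10, 20, 37
Counting: 4 elements
|A| = 4

4


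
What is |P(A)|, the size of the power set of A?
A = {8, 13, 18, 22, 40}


Set A = {8, 13, 18, 22, 40}
|A| = 5
The power set P(A) contains all subsets of A.
|P(A)| = 2^|A| = 2^5 = 32

32


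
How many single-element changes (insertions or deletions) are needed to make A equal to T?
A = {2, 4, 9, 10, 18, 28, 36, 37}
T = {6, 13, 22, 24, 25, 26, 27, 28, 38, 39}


Set A = {2, 4, 9, 10, 18, 28, 36, 37}
Set T = {6, 13, 22, 24, 25, 26, 27, 28, 38, 39}
Elements to remove from A (in A, not in T): {2, 4, 9, 10, 18, 36, 37} → 7 removals
Elements to add to A (in T, not in A): {6, 13, 22, 24, 25, 26, 27, 38, 39} → 9 additions
Total edits = 7 + 9 = 16

16


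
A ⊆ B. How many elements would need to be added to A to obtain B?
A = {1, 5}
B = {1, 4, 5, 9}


Set A = {1, 5}, |A| = 2
Set B = {1, 4, 5, 9}, |B| = 4
Since A ⊆ B: B \ A = {4, 9}
|B| - |A| = 4 - 2 = 2

2


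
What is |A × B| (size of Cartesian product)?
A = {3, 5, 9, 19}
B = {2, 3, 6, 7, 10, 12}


Set A = {3, 5, 9, 19} has 4 elements.
Set B = {2, 3, 6, 7, 10, 12} has 6 elements.
|A × B| = |A| × |B| = 4 × 6 = 24

24


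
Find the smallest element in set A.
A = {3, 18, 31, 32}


Set A = {3, 18, 31, 32}
Elements in ascending order: 3, 18, 31, 32
The smallest element is 3.

3


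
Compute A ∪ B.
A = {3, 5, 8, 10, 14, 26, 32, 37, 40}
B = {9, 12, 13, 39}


Set A = {3, 5, 8, 10, 14, 26, 32, 37, 40}
Set B = {9, 12, 13, 39}
A ∪ B includes all elements in either set.
Elements from A: {3, 5, 8, 10, 14, 26, 32, 37, 40}
Elements from B not already included: {9, 12, 13, 39}
A ∪ B = {3, 5, 8, 9, 10, 12, 13, 14, 26, 32, 37, 39, 40}

{3, 5, 8, 9, 10, 12, 13, 14, 26, 32, 37, 39, 40}


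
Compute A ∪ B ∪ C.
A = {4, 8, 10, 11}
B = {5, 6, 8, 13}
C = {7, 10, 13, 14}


Set A = {4, 8, 10, 11}
Set B = {5, 6, 8, 13}
Set C = {7, 10, 13, 14}
First, A ∪ B = {4, 5, 6, 8, 10, 11, 13}
Then, (A ∪ B) ∪ C = {4, 5, 6, 7, 8, 10, 11, 13, 14}

{4, 5, 6, 7, 8, 10, 11, 13, 14}


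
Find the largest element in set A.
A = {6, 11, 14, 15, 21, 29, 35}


Set A = {6, 11, 14, 15, 21, 29, 35}
Elements in ascending order: 6, 11, 14, 15, 21, 29, 35
The largest element is 35.

35


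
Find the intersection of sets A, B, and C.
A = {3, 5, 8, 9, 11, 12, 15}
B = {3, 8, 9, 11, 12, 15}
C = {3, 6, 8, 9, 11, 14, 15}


Set A = {3, 5, 8, 9, 11, 12, 15}
Set B = {3, 8, 9, 11, 12, 15}
Set C = {3, 6, 8, 9, 11, 14, 15}
First, A ∩ B = {3, 8, 9, 11, 12, 15}
Then, (A ∩ B) ∩ C = {3, 8, 9, 11, 15}

{3, 8, 9, 11, 15}


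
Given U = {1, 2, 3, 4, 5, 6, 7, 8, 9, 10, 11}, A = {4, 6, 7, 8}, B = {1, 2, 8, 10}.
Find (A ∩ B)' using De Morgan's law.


U = {1, 2, 3, 4, 5, 6, 7, 8, 9, 10, 11}
A = {4, 6, 7, 8}, B = {1, 2, 8, 10}
A ∩ B = {8}
(A ∩ B)' = U \ (A ∩ B) = {1, 2, 3, 4, 5, 6, 7, 9, 10, 11}
Verification via A' ∪ B': A' = {1, 2, 3, 5, 9, 10, 11}, B' = {3, 4, 5, 6, 7, 9, 11}
A' ∪ B' = {1, 2, 3, 4, 5, 6, 7, 9, 10, 11} ✓

{1, 2, 3, 4, 5, 6, 7, 9, 10, 11}


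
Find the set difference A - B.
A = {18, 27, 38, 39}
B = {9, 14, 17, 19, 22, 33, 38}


Set A = {18, 27, 38, 39}
Set B = {9, 14, 17, 19, 22, 33, 38}
A \ B includes elements in A that are not in B.
Check each element of A:
18 (not in B, keep), 27 (not in B, keep), 38 (in B, remove), 39 (not in B, keep)
A \ B = {18, 27, 39}

{18, 27, 39}


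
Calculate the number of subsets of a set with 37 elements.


The set has 37 elements.
The power set contains all possible subsets.
|P(A)| = 2^|A| = 2^37 = 137438953472

137438953472


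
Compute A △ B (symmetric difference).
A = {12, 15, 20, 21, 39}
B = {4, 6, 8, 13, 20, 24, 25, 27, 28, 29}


Set A = {12, 15, 20, 21, 39}
Set B = {4, 6, 8, 13, 20, 24, 25, 27, 28, 29}
A △ B = (A \ B) ∪ (B \ A)
Elements in A but not B: {12, 15, 21, 39}
Elements in B but not A: {4, 6, 8, 13, 24, 25, 27, 28, 29}
A △ B = {4, 6, 8, 12, 13, 15, 21, 24, 25, 27, 28, 29, 39}

{4, 6, 8, 12, 13, 15, 21, 24, 25, 27, 28, 29, 39}


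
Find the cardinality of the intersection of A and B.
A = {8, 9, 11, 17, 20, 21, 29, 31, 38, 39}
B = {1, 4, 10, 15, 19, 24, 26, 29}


Set A = {8, 9, 11, 17, 20, 21, 29, 31, 38, 39}
Set B = {1, 4, 10, 15, 19, 24, 26, 29}
A ∩ B = {29}
|A ∩ B| = 1

1


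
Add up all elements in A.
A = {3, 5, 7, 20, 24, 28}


Set A = {3, 5, 7, 20, 24, 28}
Sum = 3 + 5 + 7 + 20 + 24 + 28 = 87

87


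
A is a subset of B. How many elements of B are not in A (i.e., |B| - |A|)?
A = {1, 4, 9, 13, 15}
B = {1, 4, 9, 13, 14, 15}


Set A = {1, 4, 9, 13, 15}, |A| = 5
Set B = {1, 4, 9, 13, 14, 15}, |B| = 6
Since A ⊆ B: B \ A = {14}
|B| - |A| = 6 - 5 = 1

1


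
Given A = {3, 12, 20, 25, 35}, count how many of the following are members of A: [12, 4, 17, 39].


Set A = {3, 12, 20, 25, 35}
Candidates: [12, 4, 17, 39]
Check each candidate:
12 ∈ A, 4 ∉ A, 17 ∉ A, 39 ∉ A
Count of candidates in A: 1

1


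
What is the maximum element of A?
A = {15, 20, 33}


Set A = {15, 20, 33}
Elements in ascending order: 15, 20, 33
The largest element is 33.

33


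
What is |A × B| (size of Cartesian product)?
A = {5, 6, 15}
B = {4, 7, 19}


Set A = {5, 6, 15} has 3 elements.
Set B = {4, 7, 19} has 3 elements.
|A × B| = |A| × |B| = 3 × 3 = 9

9


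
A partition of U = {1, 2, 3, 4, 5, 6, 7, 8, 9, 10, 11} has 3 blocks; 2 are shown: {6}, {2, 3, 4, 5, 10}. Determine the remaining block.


U = {1, 2, 3, 4, 5, 6, 7, 8, 9, 10, 11}
Shown blocks: {6}, {2, 3, 4, 5, 10}
A partition's blocks are pairwise disjoint and cover U, so the missing block = U \ (union of shown blocks).
Union of shown blocks: {2, 3, 4, 5, 6, 10}
Missing block = U \ (union) = {1, 7, 8, 9, 11}

{1, 7, 8, 9, 11}


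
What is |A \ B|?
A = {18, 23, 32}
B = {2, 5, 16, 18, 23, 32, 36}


Set A = {18, 23, 32}
Set B = {2, 5, 16, 18, 23, 32, 36}
A \ B = {}
|A \ B| = 0

0


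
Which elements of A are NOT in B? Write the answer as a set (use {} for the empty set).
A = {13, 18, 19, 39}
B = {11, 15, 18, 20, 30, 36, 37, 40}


Set A = {13, 18, 19, 39}
Set B = {11, 15, 18, 20, 30, 36, 37, 40}
Check each element of A against B:
13 ∉ B (include), 18 ∈ B, 19 ∉ B (include), 39 ∉ B (include)
Elements of A not in B: {13, 19, 39}

{13, 19, 39}


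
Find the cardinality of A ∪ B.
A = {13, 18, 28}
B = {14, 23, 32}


Set A = {13, 18, 28}, |A| = 3
Set B = {14, 23, 32}, |B| = 3
A ∩ B = {}, |A ∩ B| = 0
|A ∪ B| = |A| + |B| - |A ∩ B| = 3 + 3 - 0 = 6

6


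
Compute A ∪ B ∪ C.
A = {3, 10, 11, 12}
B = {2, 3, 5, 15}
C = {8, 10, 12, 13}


Set A = {3, 10, 11, 12}
Set B = {2, 3, 5, 15}
Set C = {8, 10, 12, 13}
First, A ∪ B = {2, 3, 5, 10, 11, 12, 15}
Then, (A ∪ B) ∪ C = {2, 3, 5, 8, 10, 11, 12, 13, 15}

{2, 3, 5, 8, 10, 11, 12, 13, 15}


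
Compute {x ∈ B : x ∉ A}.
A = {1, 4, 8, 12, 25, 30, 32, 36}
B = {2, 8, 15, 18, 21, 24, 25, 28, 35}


Set A = {1, 4, 8, 12, 25, 30, 32, 36}
Set B = {2, 8, 15, 18, 21, 24, 25, 28, 35}
Check each element of B against A:
2 ∉ A (include), 8 ∈ A, 15 ∉ A (include), 18 ∉ A (include), 21 ∉ A (include), 24 ∉ A (include), 25 ∈ A, 28 ∉ A (include), 35 ∉ A (include)
Elements of B not in A: {2, 15, 18, 21, 24, 28, 35}

{2, 15, 18, 21, 24, 28, 35}


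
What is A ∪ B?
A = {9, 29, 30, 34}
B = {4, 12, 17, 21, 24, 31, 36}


Set A = {9, 29, 30, 34}
Set B = {4, 12, 17, 21, 24, 31, 36}
A ∪ B includes all elements in either set.
Elements from A: {9, 29, 30, 34}
Elements from B not already included: {4, 12, 17, 21, 24, 31, 36}
A ∪ B = {4, 9, 12, 17, 21, 24, 29, 30, 31, 34, 36}

{4, 9, 12, 17, 21, 24, 29, 30, 31, 34, 36}


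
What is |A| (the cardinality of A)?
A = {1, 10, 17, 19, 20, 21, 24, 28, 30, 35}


Set A = {1, 10, 17, 19, 20, 21, 24, 28, 30, 35}
Listing elements: 1, 10, 17, 19, 20, 21, 24, 28, 30, 35
Counting: 10 elements
|A| = 10

10


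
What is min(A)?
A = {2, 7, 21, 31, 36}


Set A = {2, 7, 21, 31, 36}
Elements in ascending order: 2, 7, 21, 31, 36
The smallest element is 2.

2


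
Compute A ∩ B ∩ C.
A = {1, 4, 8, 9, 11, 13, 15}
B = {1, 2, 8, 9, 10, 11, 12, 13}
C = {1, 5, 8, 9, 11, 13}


Set A = {1, 4, 8, 9, 11, 13, 15}
Set B = {1, 2, 8, 9, 10, 11, 12, 13}
Set C = {1, 5, 8, 9, 11, 13}
First, A ∩ B = {1, 8, 9, 11, 13}
Then, (A ∩ B) ∩ C = {1, 8, 9, 11, 13}

{1, 8, 9, 11, 13}


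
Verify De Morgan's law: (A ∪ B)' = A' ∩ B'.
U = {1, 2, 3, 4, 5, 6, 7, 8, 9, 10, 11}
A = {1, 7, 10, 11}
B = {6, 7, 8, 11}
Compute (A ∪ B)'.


U = {1, 2, 3, 4, 5, 6, 7, 8, 9, 10, 11}
A = {1, 7, 10, 11}, B = {6, 7, 8, 11}
A ∪ B = {1, 6, 7, 8, 10, 11}
(A ∪ B)' = U \ (A ∪ B) = {2, 3, 4, 5, 9}
Verification via A' ∩ B': A' = {2, 3, 4, 5, 6, 8, 9}, B' = {1, 2, 3, 4, 5, 9, 10}
A' ∩ B' = {2, 3, 4, 5, 9} ✓

{2, 3, 4, 5, 9}


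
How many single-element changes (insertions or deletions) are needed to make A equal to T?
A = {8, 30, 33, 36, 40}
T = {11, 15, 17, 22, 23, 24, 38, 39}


Set A = {8, 30, 33, 36, 40}
Set T = {11, 15, 17, 22, 23, 24, 38, 39}
Elements to remove from A (in A, not in T): {8, 30, 33, 36, 40} → 5 removals
Elements to add to A (in T, not in A): {11, 15, 17, 22, 23, 24, 38, 39} → 8 additions
Total edits = 5 + 8 = 13

13


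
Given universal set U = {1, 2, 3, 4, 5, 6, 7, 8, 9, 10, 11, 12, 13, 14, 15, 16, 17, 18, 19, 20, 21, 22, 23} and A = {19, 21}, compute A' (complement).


Universal set U = {1, 2, 3, 4, 5, 6, 7, 8, 9, 10, 11, 12, 13, 14, 15, 16, 17, 18, 19, 20, 21, 22, 23}
Set A = {19, 21}
A' = U \ A = elements in U but not in A
Checking each element of U:
1 (not in A, include), 2 (not in A, include), 3 (not in A, include), 4 (not in A, include), 5 (not in A, include), 6 (not in A, include), 7 (not in A, include), 8 (not in A, include), 9 (not in A, include), 10 (not in A, include), 11 (not in A, include), 12 (not in A, include), 13 (not in A, include), 14 (not in A, include), 15 (not in A, include), 16 (not in A, include), 17 (not in A, include), 18 (not in A, include), 19 (in A, exclude), 20 (not in A, include), 21 (in A, exclude), 22 (not in A, include), 23 (not in A, include)
A' = {1, 2, 3, 4, 5, 6, 7, 8, 9, 10, 11, 12, 13, 14, 15, 16, 17, 18, 20, 22, 23}

{1, 2, 3, 4, 5, 6, 7, 8, 9, 10, 11, 12, 13, 14, 15, 16, 17, 18, 20, 22, 23}
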